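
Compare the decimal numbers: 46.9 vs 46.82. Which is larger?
46.9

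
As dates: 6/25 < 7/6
True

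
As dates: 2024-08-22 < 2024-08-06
False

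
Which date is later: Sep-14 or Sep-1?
Sep-14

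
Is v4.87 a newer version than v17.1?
No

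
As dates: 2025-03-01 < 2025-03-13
True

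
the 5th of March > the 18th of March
False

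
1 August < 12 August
True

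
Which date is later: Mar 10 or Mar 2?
Mar 10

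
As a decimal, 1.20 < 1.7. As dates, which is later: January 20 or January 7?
January 20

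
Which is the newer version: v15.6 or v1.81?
v15.6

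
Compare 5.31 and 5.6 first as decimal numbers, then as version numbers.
As decimals: 5.31 < 5.6. As versions: v5.31 > v5.6 (minor version 31 > 6).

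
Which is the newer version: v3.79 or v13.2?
v13.2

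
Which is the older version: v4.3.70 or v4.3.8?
v4.3.8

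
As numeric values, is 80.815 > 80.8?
True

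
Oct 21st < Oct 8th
False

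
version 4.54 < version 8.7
True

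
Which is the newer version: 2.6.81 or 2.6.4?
2.6.81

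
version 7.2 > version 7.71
False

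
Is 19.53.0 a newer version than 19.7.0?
Yes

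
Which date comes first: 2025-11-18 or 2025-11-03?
2025-11-03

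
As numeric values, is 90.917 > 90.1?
True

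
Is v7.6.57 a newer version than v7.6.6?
Yes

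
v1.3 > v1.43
False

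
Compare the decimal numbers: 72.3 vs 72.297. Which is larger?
72.3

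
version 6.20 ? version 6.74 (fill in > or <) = <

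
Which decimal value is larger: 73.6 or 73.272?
73.6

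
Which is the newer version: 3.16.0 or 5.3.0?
5.3.0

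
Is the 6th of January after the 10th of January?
No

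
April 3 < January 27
False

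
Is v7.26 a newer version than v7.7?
Yes. Version numbers are compared segment by segment as integers, not as decimals: minor version 26 > 7, so v7.26 > v7.7 (even though the decimal 7.26 < 7.7).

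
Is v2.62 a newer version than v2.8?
Yes. Version numbers are compared segment by segment as integers, not as decimals: minor version 62 > 8, so v2.62 > v2.8 (even though the decimal 2.62 < 2.8).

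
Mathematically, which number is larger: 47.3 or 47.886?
47.886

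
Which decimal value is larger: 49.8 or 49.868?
49.868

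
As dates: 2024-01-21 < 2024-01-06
False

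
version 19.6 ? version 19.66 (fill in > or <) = <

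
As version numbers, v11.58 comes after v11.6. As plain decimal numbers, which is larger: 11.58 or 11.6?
11.6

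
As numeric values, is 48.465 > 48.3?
True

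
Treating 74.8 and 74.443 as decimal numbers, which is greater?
74.8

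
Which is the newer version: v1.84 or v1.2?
v1.84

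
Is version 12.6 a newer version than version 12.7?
No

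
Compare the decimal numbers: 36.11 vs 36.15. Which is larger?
36.15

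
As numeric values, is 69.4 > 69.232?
True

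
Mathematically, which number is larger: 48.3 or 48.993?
48.993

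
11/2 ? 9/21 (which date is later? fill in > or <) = >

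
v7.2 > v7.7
False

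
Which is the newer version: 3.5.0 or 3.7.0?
3.7.0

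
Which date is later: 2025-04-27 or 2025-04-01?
2025-04-27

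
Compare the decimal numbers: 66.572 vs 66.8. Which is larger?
66.8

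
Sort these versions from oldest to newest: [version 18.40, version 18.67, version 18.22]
[version 18.22, version 18.40, version 18.67]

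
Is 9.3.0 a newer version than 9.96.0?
No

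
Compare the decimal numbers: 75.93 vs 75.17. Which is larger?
75.93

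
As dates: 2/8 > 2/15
False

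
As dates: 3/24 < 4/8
True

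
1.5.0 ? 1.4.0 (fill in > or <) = >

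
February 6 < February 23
True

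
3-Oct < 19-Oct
True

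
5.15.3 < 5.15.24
True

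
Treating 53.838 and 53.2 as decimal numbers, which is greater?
53.838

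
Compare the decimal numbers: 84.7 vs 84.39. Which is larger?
84.7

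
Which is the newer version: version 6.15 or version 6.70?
version 6.70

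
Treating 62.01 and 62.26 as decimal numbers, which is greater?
62.26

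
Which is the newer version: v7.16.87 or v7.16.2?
v7.16.87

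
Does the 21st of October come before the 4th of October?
No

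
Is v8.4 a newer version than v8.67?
No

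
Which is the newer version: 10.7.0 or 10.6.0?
10.7.0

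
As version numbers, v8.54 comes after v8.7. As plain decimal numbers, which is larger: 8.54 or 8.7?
8.7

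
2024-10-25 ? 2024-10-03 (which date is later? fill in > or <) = >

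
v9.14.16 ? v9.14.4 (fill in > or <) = >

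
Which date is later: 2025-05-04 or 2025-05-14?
2025-05-14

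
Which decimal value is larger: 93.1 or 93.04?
93.1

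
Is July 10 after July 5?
Yes. Day 10 comes after day 5 in July — this is a date comparison, not a decimal one (the decimal 7.10 would be smaller than 7.5).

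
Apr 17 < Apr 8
False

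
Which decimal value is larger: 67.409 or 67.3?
67.409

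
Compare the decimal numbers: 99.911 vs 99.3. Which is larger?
99.911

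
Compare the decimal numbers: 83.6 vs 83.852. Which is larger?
83.852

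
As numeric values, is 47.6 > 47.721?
False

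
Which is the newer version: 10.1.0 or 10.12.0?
10.12.0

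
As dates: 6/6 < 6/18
True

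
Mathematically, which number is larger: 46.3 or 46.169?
46.3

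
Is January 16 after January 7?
Yes. Day 16 comes after day 7 in January — this is a date comparison, not a decimal one (the decimal 1.16 would be smaller than 1.7).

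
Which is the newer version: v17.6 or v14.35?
v17.6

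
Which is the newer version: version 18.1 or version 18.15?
version 18.15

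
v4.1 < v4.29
True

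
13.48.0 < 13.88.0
True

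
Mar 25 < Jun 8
True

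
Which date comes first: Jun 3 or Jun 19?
Jun 3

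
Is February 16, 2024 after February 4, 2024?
Yes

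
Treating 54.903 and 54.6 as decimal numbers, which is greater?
54.903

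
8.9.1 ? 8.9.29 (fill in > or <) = <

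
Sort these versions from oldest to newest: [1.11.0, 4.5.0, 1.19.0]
[1.11.0, 1.19.0, 4.5.0]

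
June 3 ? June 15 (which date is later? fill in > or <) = <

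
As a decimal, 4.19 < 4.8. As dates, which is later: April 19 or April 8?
April 19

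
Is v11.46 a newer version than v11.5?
Yes. Version numbers are compared segment by segment as integers, not as decimals: minor version 46 > 5, so v11.46 > v11.5 (even though the decimal 11.46 < 11.5).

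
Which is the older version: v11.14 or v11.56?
v11.14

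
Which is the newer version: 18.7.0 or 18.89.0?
18.89.0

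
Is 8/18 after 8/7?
Yes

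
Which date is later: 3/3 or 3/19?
3/19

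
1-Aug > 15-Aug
False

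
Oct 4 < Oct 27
True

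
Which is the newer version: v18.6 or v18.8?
v18.8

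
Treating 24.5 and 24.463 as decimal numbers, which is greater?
24.5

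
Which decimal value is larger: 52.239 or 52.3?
52.3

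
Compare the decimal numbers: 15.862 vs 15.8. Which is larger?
15.862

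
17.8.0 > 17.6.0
True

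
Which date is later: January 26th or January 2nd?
January 26th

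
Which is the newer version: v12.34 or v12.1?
v12.34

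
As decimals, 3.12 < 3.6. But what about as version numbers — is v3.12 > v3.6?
True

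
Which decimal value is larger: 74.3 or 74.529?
74.529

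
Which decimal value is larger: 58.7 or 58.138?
58.7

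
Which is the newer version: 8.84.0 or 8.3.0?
8.84.0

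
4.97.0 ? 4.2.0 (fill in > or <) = >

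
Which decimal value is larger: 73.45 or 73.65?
73.65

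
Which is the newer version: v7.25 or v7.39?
v7.39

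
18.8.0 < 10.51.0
False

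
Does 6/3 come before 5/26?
No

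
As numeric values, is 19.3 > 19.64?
False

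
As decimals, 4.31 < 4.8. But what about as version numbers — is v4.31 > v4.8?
True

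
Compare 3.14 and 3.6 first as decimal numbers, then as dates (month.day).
As decimals: 3.14 < 3.6. As dates: 3/14 is later than 3/6 (day 14 > day 6).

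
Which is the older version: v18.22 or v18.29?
v18.22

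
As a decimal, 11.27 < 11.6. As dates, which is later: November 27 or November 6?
November 27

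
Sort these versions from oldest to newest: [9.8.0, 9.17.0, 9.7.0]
[9.7.0, 9.8.0, 9.17.0]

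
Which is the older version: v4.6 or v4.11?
v4.6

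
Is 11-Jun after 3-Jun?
Yes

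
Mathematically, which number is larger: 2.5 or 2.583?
2.583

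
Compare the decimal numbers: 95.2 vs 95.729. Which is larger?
95.729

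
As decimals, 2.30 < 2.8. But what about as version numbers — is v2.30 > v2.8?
True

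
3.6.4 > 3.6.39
False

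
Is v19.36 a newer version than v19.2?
Yes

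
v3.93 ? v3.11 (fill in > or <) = >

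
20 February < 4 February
False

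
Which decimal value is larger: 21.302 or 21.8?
21.8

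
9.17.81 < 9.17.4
False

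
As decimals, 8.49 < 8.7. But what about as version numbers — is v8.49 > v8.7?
True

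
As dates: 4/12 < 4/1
False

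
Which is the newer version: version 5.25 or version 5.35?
version 5.35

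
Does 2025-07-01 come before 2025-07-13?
Yes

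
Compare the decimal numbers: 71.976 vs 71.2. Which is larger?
71.976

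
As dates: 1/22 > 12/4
False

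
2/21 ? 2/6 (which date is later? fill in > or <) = >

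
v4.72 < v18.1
True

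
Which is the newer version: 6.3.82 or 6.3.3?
6.3.82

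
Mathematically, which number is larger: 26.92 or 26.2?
26.92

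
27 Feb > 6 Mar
False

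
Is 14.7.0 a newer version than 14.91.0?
No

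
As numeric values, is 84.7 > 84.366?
True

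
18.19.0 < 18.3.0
False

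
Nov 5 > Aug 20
True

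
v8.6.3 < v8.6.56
True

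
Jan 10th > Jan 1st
True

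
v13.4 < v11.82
False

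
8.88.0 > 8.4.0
True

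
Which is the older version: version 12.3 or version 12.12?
version 12.3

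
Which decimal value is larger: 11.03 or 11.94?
11.94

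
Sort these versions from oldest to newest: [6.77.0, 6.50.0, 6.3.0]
[6.3.0, 6.50.0, 6.77.0]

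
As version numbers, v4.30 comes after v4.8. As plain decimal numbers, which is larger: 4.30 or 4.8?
4.8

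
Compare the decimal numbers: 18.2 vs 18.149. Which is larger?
18.2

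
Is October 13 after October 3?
Yes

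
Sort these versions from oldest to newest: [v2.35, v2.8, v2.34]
[v2.8, v2.34, v2.35]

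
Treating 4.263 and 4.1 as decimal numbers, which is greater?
4.263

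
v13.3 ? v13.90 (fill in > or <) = <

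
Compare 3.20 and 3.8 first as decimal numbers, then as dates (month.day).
As decimals: 3.20 < 3.8. As dates: 3/20 is later than 3/8 (day 20 > day 8).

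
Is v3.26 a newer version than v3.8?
Yes. Version numbers are compared segment by segment as integers, not as decimals: minor version 26 > 8, so v3.26 > v3.8 (even though the decimal 3.26 < 3.8).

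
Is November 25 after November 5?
Yes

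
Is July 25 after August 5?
No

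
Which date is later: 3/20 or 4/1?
4/1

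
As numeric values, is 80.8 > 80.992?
False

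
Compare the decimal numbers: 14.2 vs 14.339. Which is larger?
14.339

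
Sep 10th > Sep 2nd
True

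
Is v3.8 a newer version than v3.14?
No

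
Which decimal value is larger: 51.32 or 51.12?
51.32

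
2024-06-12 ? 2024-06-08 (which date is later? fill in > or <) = >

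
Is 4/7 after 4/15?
No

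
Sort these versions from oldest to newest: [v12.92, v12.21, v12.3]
[v12.3, v12.21, v12.92]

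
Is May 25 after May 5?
Yes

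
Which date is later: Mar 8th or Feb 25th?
Mar 8th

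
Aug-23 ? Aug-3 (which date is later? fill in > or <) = >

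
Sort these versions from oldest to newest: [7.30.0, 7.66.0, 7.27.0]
[7.27.0, 7.30.0, 7.66.0]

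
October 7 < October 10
True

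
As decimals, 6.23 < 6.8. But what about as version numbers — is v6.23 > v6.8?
True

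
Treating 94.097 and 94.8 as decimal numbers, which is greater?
94.8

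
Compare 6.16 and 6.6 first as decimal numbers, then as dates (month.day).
As decimals: 6.16 < 6.6. As dates: 6/16 is later than 6/6 (day 16 > day 6).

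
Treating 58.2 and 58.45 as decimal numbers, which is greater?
58.45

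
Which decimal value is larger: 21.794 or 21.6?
21.794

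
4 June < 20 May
False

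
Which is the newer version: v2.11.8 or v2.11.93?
v2.11.93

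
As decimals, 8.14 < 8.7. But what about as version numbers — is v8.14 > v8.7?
True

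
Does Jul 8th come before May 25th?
No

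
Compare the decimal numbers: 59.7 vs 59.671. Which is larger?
59.7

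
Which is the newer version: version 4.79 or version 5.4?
version 5.4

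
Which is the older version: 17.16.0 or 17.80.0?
17.16.0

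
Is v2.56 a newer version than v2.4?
Yes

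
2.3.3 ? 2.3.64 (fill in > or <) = <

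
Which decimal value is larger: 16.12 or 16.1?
16.12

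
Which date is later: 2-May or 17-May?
17-May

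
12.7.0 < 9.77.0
False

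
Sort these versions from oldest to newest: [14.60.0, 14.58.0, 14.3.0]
[14.3.0, 14.58.0, 14.60.0]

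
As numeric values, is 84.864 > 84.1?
True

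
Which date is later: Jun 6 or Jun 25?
Jun 25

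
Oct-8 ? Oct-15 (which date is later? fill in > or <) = <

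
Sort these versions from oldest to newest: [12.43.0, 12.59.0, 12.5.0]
[12.5.0, 12.43.0, 12.59.0]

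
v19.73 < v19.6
False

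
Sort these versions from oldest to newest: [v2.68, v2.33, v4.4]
[v2.33, v2.68, v4.4]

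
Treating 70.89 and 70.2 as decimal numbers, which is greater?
70.89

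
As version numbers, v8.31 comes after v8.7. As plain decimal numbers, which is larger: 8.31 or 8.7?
8.7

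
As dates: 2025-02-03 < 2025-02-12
True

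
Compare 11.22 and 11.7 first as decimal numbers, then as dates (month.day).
As decimals: 11.22 < 11.7. As dates: 11/22 is later than 11/7 (day 22 > day 7).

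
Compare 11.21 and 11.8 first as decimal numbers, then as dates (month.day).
As decimals: 11.21 < 11.8. As dates: 11/21 is later than 11/8 (day 21 > day 8).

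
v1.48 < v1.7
False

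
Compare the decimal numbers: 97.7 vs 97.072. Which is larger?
97.7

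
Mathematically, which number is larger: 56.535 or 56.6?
56.6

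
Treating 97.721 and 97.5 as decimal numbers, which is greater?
97.721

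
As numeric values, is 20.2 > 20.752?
False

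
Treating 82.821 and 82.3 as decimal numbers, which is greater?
82.821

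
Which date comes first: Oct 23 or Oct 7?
Oct 7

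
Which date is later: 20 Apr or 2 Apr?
20 Apr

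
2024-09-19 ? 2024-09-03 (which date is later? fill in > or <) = >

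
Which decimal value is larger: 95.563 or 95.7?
95.7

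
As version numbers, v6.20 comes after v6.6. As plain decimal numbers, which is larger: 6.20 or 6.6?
6.6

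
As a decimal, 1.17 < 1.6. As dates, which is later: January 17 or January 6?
January 17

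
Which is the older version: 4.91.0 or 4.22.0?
4.22.0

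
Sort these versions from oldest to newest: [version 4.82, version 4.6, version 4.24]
[version 4.6, version 4.24, version 4.82]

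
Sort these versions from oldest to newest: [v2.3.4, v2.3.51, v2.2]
[v2.2, v2.3.4, v2.3.51]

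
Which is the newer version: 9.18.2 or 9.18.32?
9.18.32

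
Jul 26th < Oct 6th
True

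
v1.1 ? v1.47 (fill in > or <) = <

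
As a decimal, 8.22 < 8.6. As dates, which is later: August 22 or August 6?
August 22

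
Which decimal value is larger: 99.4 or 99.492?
99.492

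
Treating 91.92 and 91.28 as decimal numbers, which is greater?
91.92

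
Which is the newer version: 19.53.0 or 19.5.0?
19.53.0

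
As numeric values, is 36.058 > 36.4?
False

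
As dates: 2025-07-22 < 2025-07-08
False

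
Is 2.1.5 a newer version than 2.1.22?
No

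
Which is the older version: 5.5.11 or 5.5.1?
5.5.1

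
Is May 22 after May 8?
Yes. Day 22 comes after day 8 in May — this is a date comparison, not a decimal one (the decimal 5.22 would be smaller than 5.8).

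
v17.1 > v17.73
False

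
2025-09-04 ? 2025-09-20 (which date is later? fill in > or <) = <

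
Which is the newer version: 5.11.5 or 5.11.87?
5.11.87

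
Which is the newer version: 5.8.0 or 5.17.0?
5.17.0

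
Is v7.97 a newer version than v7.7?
Yes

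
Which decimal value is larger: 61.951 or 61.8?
61.951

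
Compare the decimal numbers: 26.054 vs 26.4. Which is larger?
26.4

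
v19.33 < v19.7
False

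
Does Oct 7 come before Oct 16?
Yes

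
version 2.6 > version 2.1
True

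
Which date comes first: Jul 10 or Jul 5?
Jul 5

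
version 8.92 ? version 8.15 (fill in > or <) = >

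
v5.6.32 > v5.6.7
True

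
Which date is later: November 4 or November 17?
November 17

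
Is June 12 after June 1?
Yes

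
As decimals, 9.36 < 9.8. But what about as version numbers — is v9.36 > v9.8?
True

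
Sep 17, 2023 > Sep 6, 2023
True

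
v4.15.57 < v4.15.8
False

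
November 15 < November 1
False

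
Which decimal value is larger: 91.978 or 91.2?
91.978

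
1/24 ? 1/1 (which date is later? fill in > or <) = >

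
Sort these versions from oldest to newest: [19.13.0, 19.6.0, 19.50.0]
[19.6.0, 19.13.0, 19.50.0]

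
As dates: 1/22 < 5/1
True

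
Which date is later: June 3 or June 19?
June 19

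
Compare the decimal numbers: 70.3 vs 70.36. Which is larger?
70.36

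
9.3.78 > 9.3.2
True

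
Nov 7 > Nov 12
False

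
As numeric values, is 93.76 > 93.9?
False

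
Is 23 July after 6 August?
No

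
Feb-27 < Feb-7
False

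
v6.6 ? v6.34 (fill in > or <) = <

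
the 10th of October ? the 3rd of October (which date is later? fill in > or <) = >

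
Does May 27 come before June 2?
Yes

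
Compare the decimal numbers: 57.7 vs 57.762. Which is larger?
57.762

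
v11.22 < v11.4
False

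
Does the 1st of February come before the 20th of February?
Yes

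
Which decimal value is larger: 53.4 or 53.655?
53.655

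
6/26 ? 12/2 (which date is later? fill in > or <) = <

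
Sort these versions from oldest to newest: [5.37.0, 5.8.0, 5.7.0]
[5.7.0, 5.8.0, 5.37.0]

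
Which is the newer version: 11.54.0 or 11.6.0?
11.54.0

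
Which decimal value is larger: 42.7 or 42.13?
42.7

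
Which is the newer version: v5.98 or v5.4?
v5.98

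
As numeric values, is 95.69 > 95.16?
True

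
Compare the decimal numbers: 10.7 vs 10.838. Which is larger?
10.838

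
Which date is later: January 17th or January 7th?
January 17th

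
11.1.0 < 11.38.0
True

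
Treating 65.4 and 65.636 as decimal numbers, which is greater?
65.636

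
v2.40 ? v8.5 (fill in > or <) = <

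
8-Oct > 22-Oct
False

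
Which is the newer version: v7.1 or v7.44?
v7.44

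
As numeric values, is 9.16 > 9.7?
False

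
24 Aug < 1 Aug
False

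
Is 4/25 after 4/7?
Yes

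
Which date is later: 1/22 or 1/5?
1/22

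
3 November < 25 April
False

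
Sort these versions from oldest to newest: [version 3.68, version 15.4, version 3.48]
[version 3.48, version 3.68, version 15.4]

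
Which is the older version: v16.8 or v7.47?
v7.47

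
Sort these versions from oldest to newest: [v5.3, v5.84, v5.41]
[v5.3, v5.41, v5.84]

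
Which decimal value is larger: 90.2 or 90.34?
90.34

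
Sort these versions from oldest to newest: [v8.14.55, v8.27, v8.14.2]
[v8.14.2, v8.14.55, v8.27]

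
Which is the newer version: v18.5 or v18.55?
v18.55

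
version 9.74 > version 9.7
True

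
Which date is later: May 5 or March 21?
May 5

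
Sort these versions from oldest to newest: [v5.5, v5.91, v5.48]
[v5.5, v5.48, v5.91]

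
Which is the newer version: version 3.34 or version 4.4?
version 4.4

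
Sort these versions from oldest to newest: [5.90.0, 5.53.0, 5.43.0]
[5.43.0, 5.53.0, 5.90.0]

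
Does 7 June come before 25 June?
Yes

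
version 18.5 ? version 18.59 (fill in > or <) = <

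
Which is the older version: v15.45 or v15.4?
v15.4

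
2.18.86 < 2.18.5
False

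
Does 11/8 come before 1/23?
No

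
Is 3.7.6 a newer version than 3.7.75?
No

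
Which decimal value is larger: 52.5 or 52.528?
52.528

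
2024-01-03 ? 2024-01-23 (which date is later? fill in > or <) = <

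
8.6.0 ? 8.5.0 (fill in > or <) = >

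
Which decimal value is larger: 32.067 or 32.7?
32.7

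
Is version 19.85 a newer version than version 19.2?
Yes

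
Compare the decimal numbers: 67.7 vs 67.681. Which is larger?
67.7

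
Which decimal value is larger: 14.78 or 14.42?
14.78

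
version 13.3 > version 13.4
False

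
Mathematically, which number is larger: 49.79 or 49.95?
49.95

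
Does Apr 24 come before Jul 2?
Yes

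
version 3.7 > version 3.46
False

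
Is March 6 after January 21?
Yes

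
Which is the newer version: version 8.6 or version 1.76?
version 8.6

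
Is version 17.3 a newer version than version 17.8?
No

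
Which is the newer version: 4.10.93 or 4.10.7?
4.10.93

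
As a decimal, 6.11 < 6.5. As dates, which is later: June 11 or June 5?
June 11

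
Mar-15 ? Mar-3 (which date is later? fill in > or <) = >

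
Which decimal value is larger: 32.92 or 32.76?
32.92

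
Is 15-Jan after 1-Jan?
Yes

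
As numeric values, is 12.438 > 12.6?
False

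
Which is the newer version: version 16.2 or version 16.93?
version 16.93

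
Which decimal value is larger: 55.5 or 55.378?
55.5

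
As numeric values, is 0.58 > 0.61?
False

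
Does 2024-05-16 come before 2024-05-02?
No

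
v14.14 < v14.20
True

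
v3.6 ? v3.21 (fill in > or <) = <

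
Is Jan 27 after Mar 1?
No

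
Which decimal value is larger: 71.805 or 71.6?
71.805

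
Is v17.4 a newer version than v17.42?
No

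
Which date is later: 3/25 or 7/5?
7/5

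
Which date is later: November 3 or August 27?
November 3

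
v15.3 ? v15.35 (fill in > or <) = <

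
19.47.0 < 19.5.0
False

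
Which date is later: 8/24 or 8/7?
8/24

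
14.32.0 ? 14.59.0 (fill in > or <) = <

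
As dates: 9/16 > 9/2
True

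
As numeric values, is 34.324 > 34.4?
False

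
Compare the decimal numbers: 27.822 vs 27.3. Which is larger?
27.822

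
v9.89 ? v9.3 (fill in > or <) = >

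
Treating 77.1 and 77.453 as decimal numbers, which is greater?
77.453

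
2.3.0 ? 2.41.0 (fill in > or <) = <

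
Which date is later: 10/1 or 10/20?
10/20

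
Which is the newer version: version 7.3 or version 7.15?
version 7.15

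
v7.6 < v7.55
True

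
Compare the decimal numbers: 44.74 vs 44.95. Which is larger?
44.95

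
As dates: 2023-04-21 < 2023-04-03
False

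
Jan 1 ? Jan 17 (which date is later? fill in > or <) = <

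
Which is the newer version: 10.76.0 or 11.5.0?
11.5.0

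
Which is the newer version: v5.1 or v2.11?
v5.1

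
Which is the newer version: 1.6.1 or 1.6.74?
1.6.74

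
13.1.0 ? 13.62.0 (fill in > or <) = <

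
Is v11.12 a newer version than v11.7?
Yes. Version numbers are compared segment by segment as integers, not as decimals: minor version 12 > 7, so v11.12 > v11.7 (even though the decimal 11.12 < 11.7).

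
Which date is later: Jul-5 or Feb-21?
Jul-5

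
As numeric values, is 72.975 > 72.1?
True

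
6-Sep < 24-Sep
True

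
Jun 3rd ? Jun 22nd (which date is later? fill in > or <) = <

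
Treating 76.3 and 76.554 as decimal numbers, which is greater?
76.554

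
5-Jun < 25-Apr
False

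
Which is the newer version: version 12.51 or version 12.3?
version 12.51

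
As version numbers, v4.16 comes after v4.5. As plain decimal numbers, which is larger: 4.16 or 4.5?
4.5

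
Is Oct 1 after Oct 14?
No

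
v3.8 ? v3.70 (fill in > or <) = <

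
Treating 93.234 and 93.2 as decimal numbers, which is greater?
93.234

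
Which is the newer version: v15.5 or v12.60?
v15.5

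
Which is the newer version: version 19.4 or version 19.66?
version 19.66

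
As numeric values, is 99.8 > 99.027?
True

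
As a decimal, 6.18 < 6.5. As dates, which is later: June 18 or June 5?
June 18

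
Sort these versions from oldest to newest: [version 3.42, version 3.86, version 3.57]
[version 3.42, version 3.57, version 3.86]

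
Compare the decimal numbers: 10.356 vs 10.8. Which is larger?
10.8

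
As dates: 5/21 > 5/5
True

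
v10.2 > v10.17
False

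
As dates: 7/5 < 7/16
True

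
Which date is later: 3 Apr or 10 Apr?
10 Apr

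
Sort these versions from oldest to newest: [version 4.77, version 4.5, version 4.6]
[version 4.5, version 4.6, version 4.77]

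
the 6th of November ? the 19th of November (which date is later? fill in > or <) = <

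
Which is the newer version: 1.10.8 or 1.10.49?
1.10.49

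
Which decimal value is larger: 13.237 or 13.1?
13.237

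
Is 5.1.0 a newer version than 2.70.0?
Yes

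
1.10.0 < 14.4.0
True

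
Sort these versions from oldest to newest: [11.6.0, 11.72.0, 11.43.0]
[11.6.0, 11.43.0, 11.72.0]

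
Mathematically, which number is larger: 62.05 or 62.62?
62.62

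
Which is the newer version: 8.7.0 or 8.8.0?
8.8.0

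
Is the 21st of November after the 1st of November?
Yes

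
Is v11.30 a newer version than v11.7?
Yes. Version numbers are compared segment by segment as integers, not as decimals: minor version 30 > 7, so v11.30 > v11.7 (even though the decimal 11.30 < 11.7).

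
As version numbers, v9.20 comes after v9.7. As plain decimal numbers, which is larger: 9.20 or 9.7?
9.7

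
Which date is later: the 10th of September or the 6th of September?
the 10th of September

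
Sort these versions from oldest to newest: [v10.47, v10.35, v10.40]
[v10.35, v10.40, v10.47]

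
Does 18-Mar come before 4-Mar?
No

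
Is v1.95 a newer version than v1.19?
Yes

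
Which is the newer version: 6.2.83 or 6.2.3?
6.2.83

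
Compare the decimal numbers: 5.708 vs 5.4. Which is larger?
5.708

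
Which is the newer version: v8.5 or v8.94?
v8.94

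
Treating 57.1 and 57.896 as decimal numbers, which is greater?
57.896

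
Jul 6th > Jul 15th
False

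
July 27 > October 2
False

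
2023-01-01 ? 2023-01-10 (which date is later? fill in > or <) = <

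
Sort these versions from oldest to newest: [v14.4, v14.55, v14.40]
[v14.4, v14.40, v14.55]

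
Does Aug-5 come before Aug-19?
Yes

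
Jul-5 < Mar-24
False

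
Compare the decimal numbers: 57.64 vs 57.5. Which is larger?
57.64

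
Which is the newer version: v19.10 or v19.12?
v19.12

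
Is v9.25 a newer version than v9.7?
Yes. Version numbers are compared segment by segment as integers, not as decimals: minor version 25 > 7, so v9.25 > v9.7 (even though the decimal 9.25 < 9.7).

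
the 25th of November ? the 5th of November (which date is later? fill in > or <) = >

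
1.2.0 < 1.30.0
True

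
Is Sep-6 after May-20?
Yes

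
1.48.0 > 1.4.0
True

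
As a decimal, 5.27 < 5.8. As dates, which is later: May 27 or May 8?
May 27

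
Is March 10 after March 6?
Yes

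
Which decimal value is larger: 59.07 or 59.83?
59.83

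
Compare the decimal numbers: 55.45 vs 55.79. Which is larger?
55.79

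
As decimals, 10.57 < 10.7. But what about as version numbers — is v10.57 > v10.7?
True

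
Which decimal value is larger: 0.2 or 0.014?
0.2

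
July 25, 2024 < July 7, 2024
False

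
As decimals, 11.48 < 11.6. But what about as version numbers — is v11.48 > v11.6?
True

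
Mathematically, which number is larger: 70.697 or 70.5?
70.697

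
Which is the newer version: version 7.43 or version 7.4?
version 7.43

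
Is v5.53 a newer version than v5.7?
Yes. Version numbers are compared segment by segment as integers, not as decimals: minor version 53 > 7, so v5.53 > v5.7 (even though the decimal 5.53 < 5.7).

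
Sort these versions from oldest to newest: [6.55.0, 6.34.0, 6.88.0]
[6.34.0, 6.55.0, 6.88.0]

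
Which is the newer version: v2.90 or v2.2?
v2.90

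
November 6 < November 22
True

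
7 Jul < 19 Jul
True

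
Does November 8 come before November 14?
Yes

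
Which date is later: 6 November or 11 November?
11 November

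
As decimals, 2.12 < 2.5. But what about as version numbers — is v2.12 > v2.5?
True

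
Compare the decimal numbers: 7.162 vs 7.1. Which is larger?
7.162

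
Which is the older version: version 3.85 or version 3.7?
version 3.7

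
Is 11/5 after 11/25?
No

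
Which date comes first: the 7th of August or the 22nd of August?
the 7th of August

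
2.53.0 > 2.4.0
True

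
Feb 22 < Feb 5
False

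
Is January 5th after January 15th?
No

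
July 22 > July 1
True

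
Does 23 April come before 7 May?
Yes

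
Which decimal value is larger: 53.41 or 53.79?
53.79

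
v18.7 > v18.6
True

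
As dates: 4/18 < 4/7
False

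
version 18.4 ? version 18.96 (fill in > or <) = <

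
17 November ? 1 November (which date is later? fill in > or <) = >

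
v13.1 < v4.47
False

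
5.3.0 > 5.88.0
False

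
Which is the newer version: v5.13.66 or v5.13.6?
v5.13.66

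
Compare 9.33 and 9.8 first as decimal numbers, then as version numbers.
As decimals: 9.33 < 9.8. As versions: v9.33 > v9.8 (minor version 33 > 8).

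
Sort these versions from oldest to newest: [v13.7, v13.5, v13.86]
[v13.5, v13.7, v13.86]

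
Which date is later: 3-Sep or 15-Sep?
15-Sep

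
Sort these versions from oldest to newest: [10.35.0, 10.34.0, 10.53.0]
[10.34.0, 10.35.0, 10.53.0]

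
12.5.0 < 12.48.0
True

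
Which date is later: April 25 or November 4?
November 4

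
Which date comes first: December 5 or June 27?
June 27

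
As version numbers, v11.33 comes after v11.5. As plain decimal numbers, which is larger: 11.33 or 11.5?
11.5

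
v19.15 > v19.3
True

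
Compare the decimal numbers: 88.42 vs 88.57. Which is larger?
88.57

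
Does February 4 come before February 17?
Yes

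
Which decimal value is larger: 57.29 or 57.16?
57.29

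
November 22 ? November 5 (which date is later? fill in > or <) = >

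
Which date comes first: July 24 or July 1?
July 1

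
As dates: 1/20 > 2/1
False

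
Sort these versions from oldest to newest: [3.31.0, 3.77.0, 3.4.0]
[3.4.0, 3.31.0, 3.77.0]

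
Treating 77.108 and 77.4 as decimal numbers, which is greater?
77.4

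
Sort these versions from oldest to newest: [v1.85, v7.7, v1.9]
[v1.9, v1.85, v7.7]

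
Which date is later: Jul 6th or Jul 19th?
Jul 19th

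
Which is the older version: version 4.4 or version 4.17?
version 4.4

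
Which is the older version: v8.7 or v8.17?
v8.7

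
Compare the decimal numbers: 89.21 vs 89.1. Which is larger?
89.21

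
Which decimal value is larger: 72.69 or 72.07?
72.69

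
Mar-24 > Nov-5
False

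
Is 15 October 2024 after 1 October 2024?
Yes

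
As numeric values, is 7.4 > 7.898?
False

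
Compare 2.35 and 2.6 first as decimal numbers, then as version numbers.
As decimals: 2.35 < 2.6. As versions: v2.35 > v2.6 (minor version 35 > 6).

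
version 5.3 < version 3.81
False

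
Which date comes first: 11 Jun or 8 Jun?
8 Jun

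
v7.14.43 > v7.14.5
True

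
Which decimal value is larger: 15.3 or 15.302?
15.302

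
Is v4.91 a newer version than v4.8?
Yes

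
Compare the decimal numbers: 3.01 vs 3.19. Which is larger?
3.19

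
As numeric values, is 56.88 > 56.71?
True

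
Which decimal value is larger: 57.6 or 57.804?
57.804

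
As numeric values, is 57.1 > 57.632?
False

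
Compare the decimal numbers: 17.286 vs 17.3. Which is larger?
17.3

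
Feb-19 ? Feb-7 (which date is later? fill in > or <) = >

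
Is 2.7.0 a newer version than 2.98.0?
No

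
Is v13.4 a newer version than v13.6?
No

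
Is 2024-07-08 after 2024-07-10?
No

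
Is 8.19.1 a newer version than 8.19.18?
No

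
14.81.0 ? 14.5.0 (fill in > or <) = >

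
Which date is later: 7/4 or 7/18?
7/18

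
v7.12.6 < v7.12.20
True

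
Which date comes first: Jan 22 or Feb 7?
Jan 22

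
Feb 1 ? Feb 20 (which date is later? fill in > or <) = <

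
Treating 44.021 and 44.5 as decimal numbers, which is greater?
44.5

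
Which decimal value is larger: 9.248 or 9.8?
9.8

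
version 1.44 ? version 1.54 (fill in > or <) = <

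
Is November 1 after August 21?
Yes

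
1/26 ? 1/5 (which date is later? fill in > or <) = >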